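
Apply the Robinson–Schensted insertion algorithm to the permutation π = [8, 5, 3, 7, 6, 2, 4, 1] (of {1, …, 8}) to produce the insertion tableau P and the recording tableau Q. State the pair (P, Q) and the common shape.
P = [1, 4] / [2, 6] / [3, 7] / [5] / [8];  Q = [1, 4] / [2, 5] / [3, 7] / [6] / [8];  common shape = (2, 2, 2, 1, 1)

Row-insert the values π_1, π_2, … into P one at a time, bumping the leftmost entry strictly greater than the inserted value down to the next row. The recording tableau Q records, in position (i, j), the step at which that cell was added to P.
  Insert 8 (step 1): P = [8];  Q = [1]
  Insert 5 (step 2): P = [5] / [8];  Q = [1] / [2]
  Insert 3 (step 3): P = [3] / [5] / [8];  Q = [1] / [2] / [3]
  Insert 7 (step 4): P = [3, 7] / [5] / [8];  Q = [1, 4] / [2] / [3]
  Insert 6 (step 5): P = [3, 6] / [5, 7] / [8];  Q = [1, 4] / [2, 5] / [3]
  Insert 2 (step 6): P = [2, 6] / [3, 7] / [5] / [8];  Q = [1, 4] / [2, 5] / [3] / [6]
  Insert 4 (step 7): P = [2, 4] / [3, 6] / [5, 7] / [8];  Q = [1, 4] / [2, 5] / [3, 7] / [6]
  Insert 1 (step 8): P = [1, 4] / [2, 6] / [3, 7] / [5] / [8];  Q = [1, 4] / [2, 5] / [3, 7] / [6] / [8]
Final shape: (2, 2, 2, 1, 1).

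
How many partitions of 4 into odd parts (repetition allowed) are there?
p_odd(4) = 2

Partitions of 4 using only odd parts 1, 3, 5, …: 3+1, 1+1+1+1. There are 2. (Euler: this equals q(4), the number of distinct-part partitions.)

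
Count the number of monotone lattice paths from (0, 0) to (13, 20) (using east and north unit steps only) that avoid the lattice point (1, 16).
Number of paths = 573135500

Total paths from (0, 0) to (13, 20): C(33, 13) = 573166440. Paths through (1, 16): (paths (0, 0) → (1, 16)) × (paths (1, 16) → (13, 20)) = C(17, 1) · C(16, 12) = 17 · 1820 = 30940. Avoidance count = 573166440 − 30940 = 573135500.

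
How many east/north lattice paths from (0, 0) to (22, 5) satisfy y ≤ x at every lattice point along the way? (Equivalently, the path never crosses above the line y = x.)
Number of paths = 63180

By the reflection principle (André's argument), the number of monotone paths to (22, 5) with n ≤ m that never go above y = x is C(27, 22) − C(27, 23) = 80730 − 17550 = 63180.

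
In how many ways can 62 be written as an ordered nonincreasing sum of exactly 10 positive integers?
p(62, 10 parts) = 79725

Partitions of n into exactly k parts are in bijection with partitions of n − k into at most k parts (subtract 1 from each part). So p(62, exactly 10) = p(52, parts ≤ 10). Computing via the recurrence p(m, j) = p(m, j−1) + p(m−j, j) gives 79725.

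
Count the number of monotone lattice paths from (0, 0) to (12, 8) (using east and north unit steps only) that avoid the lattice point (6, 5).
Number of paths = 87162

Total paths from (0, 0) to (12, 8): C(20, 12) = 125970. Paths through (6, 5): (paths (0, 0) → (6, 5)) × (paths (6, 5) → (12, 8)) = C(11, 6) · C(9, 6) = 462 · 84 = 38808. Avoidance count = 125970 − 38808 = 87162.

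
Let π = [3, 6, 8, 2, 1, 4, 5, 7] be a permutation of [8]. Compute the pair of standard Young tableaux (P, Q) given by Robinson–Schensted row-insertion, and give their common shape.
P = [1, 4, 5, 7] / [2, 6, 8] / [3];  Q = [1, 2, 3, 8] / [4, 6, 7] / [5];  common shape = (4, 3, 1)

Row-insert the values π_1, π_2, … into P one at a time, bumping the leftmost entry strictly greater than the inserted value down to the next row. The recording tableau Q records, in position (i, j), the step at which that cell was added to P.
  Insert 3 (step 1): P = [3];  Q = [1]
  Insert 6 (step 2): P = [3, 6];  Q = [1, 2]
  Insert 8 (step 3): P = [3, 6, 8];  Q = [1, 2, 3]
  Insert 2 (step 4): P = [2, 6, 8] / [3];  Q = [1, 2, 3] / [4]
  Insert 1 (step 5): P = [1, 6, 8] / [2] / [3];  Q = [1, 2, 3] / [4] / [5]
  Insert 4 (step 6): P = [1, 4, 8] / [2, 6] / [3];  Q = [1, 2, 3] / [4, 6] / [5]
  Insert 5 (step 7): P = [1, 4, 5] / [2, 6, 8] / [3];  Q = [1, 2, 3] / [4, 6, 7] / [5]
  Insert 7 (step 8): P = [1, 4, 5, 7] / [2, 6, 8] / [3];  Q = [1, 2, 3, 8] / [4, 6, 7] / [5]
Final shape: (4, 3, 1).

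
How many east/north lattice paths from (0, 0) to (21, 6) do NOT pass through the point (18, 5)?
Number of paths = 161414

Total paths from (0, 0) to (21, 6): C(27, 21) = 296010. Paths through (18, 5): (paths (0, 0) → (18, 5)) × (paths (18, 5) → (21, 6)) = C(23, 18) · C(4, 3) = 33649 · 4 = 134596. Avoidance count = 296010 − 134596 = 161414.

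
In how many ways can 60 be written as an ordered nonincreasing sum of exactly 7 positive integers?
p(60, 7 parts) = 23961

Partitions of n into exactly k parts are in bijection with partitions of n − k into at most k parts (subtract 1 from each part). So p(60, exactly 7) = p(53, parts ≤ 7). Computing via the recurrence p(m, j) = p(m, j−1) + p(m−j, j) gives 23961.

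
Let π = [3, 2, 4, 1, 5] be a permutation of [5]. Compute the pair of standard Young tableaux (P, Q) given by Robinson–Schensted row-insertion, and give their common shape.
P = [1, 4, 5] / [2] / [3];  Q = [1, 3, 5] / [2] / [4];  common shape = (3, 1, 1)

Row-insert the values π_1, π_2, … into P one at a time, bumping the leftmost entry strictly greater than the inserted value down to the next row. The recording tableau Q records, in position (i, j), the step at which that cell was added to P.
  Insert 3 (step 1): P = [3];  Q = [1]
  Insert 2 (step 2): P = [2] / [3];  Q = [1] / [2]
  Insert 4 (step 3): P = [2, 4] / [3];  Q = [1, 3] / [2]
  Insert 1 (step 4): P = [1, 4] / [2] / [3];  Q = [1, 3] / [2] / [4]
  Insert 5 (step 5): P = [1, 4, 5] / [2] / [3];  Q = [1, 3, 5] / [2] / [4]
Final shape: (3, 1, 1).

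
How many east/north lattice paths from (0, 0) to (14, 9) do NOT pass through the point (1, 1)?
Number of paths = 410210

Total paths from (0, 0) to (14, 9): C(23, 14) = 817190. Paths through (1, 1): (paths (0, 0) → (1, 1)) × (paths (1, 1) → (14, 9)) = C(2, 1) · C(21, 13) = 2 · 203490 = 406980. Avoidance count = 817190 − 406980 = 410210.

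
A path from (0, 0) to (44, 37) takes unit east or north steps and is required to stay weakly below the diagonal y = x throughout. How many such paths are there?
Number of paths = 28167869114977430180160

By the reflection principle (André's argument), the number of monotone paths to (44, 37) with n ≤ m that never go above y = x is C(81, 44) − C(81, 45) = 158444263771748044763400 − 130276394656770614583240 = 28167869114977430180160.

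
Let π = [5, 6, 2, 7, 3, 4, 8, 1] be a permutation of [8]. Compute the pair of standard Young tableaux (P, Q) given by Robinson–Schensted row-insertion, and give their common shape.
P = [1, 3, 4, 8] / [2, 6, 7] / [5];  Q = [1, 2, 4, 7] / [3, 5, 6] / [8];  common shape = (4, 3, 1)

Row-insert the values π_1, π_2, … into P one at a time, bumping the leftmost entry strictly greater than the inserted value down to the next row. The recording tableau Q records, in position (i, j), the step at which that cell was added to P.
  Insert 5 (step 1): P = [5];  Q = [1]
  Insert 6 (step 2): P = [5, 6];  Q = [1, 2]
  Insert 2 (step 3): P = [2, 6] / [5];  Q = [1, 2] / [3]
  Insert 7 (step 4): P = [2, 6, 7] / [5];  Q = [1, 2, 4] / [3]
  Insert 3 (step 5): P = [2, 3, 7] / [5, 6];  Q = [1, 2, 4] / [3, 5]
  Insert 4 (step 6): P = [2, 3, 4] / [5, 6, 7];  Q = [1, 2, 4] / [3, 5, 6]
  Insert 8 (step 7): P = [2, 3, 4, 8] / [5, 6, 7];  Q = [1, 2, 4, 7] / [3, 5, 6]
  Insert 1 (step 8): P = [1, 3, 4, 8] / [2, 6, 7] / [5];  Q = [1, 2, 4, 7] / [3, 5, 6] / [8]
Final shape: (4, 3, 1).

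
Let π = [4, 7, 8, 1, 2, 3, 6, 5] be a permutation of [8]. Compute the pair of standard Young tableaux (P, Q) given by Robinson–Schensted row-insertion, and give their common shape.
P = [1, 2, 3, 5] / [4, 6, 8] / [7];  Q = [1, 2, 3, 7] / [4, 5, 6] / [8];  common shape = (4, 3, 1)

Row-insert the values π_1, π_2, … into P one at a time, bumping the leftmost entry strictly greater than the inserted value down to the next row. The recording tableau Q records, in position (i, j), the step at which that cell was added to P.
  Insert 4 (step 1): P = [4];  Q = [1]
  Insert 7 (step 2): P = [4, 7];  Q = [1, 2]
  Insert 8 (step 3): P = [4, 7, 8];  Q = [1, 2, 3]
  Insert 1 (step 4): P = [1, 7, 8] / [4];  Q = [1, 2, 3] / [4]
  Insert 2 (step 5): P = [1, 2, 8] / [4, 7];  Q = [1, 2, 3] / [4, 5]
  Insert 3 (step 6): P = [1, 2, 3] / [4, 7, 8];  Q = [1, 2, 3] / [4, 5, 6]
  Insert 6 (step 7): P = [1, 2, 3, 6] / [4, 7, 8];  Q = [1, 2, 3, 7] / [4, 5, 6]
  Insert 5 (step 8): P = [1, 2, 3, 5] / [4, 6, 8] / [7];  Q = [1, 2, 3, 7] / [4, 5, 6] / [8]
Final shape: (4, 3, 1).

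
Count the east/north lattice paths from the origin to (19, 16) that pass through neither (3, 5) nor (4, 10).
Number of paths = 3293721270

Inclusion–exclusion. Total paths: C(35, 19) = 4059928950. Through P₁: C(8, 3)·C(27, 16) = 730122120. Through P₂: C(14, 4)·C(21, 15) = 54318264. Since P₁ is strictly southwest of P₂, a monotone path through both must visit P₁ then P₂; paths through both = C(8, 3)·C(6, 1)·C(21, 15) = 18232704. Avoid both = 4059928950 − 730122120 − 54318264 + 18232704 = 3293721270.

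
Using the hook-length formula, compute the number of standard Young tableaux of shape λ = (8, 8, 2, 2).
# SYT of shape (8, 8, 2, 2) = 5643456

Hook-length formula: f^λ = n! / Π hook(c), product over all cells c of the Young diagram. For λ = (8, 8, 2, 2), n = 20 boxes. Hook lengths by row (left-to-right, top-to-bottom): [11, 10, 7, 6, 5, 4, 3, 2]; [10, 9, 6, 5, 4, 3, 2, 1]; [3, 2]; [2, 1]. Product of hooks = 431101440000. So f^λ = 20! / 431101440000 = 2432902008176640000 / 431101440000 = 5643456.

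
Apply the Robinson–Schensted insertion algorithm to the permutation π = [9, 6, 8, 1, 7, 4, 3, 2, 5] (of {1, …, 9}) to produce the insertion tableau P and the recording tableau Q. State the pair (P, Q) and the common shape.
P = [1, 2, 5] / [3, 7] / [4] / [6] / [8] / [9];  Q = [1, 3, 9] / [2, 5] / [4] / [6] / [7] / [8];  common shape = (3, 2, 1, 1, 1, 1)

Row-insert the values π_1, π_2, … into P one at a time, bumping the leftmost entry strictly greater than the inserted value down to the next row. The recording tableau Q records, in position (i, j), the step at which that cell was added to P.
  Insert 9 (step 1): P = [9];  Q = [1]
  Insert 6 (step 2): P = [6] / [9];  Q = [1] / [2]
  Insert 8 (step 3): P = [6, 8] / [9];  Q = [1, 3] / [2]
  Insert 1 (step 4): P = [1, 8] / [6] / [9];  Q = [1, 3] / [2] / [4]
  Insert 7 (step 5): P = [1, 7] / [6, 8] / [9];  Q = [1, 3] / [2, 5] / [4]
  Insert 4 (step 6): P = [1, 4] / [6, 7] / [8] / [9];  Q = [1, 3] / [2, 5] / [4] / [6]
  Insert 3 (step 7): P = [1, 3] / [4, 7] / [6] / [8] / [9];  Q = [1, 3] / [2, 5] / [4] / [6] / [7]
  Insert 2 (step 8): P = [1, 2] / [3, 7] / [4] / [6] / [8] / [9];  Q = [1, 3] / [2, 5] / [4] / [6] / [7] / [8]
  Insert 5 (step 9): P = [1, 2, 5] / [3, 7] / [4] / [6] / [8] / [9];  Q = [1, 3, 9] / [2, 5] / [4] / [6] / [7] / [8]
Final shape: (3, 2, 1, 1, 1, 1).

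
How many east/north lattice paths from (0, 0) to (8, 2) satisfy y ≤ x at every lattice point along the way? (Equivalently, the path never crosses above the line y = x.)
Number of paths = 35

By the reflection principle (André's argument), the number of monotone paths to (8, 2) with n ≤ m that never go above y = x is C(10, 8) − C(10, 9) = 45 − 10 = 35.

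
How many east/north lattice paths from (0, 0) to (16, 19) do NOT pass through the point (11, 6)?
Number of paths = 3953891382

Total paths from (0, 0) to (16, 19): C(35, 16) = 4059928950. Paths through (11, 6): (paths (0, 0) → (11, 6)) × (paths (11, 6) → (16, 19)) = C(17, 11) · C(18, 5) = 12376 · 8568 = 106037568. Avoidance count = 4059928950 − 106037568 = 3953891382.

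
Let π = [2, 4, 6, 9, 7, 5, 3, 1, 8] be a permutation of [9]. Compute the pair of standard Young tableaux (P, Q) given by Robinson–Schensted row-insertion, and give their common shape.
P = [1, 3, 5, 7, 8] / [2] / [4] / [6] / [9];  Q = [1, 2, 3, 4, 9] / [5] / [6] / [7] / [8];  common shape = (5, 1, 1, 1, 1)

Row-insert the values π_1, π_2, … into P one at a time, bumping the leftmost entry strictly greater than the inserted value down to the next row. The recording tableau Q records, in position (i, j), the step at which that cell was added to P.
  Insert 2 (step 1): P = [2];  Q = [1]
  Insert 4 (step 2): P = [2, 4];  Q = [1, 2]
  Insert 6 (step 3): P = [2, 4, 6];  Q = [1, 2, 3]
  Insert 9 (step 4): P = [2, 4, 6, 9];  Q = [1, 2, 3, 4]
  Insert 7 (step 5): P = [2, 4, 6, 7] / [9];  Q = [1, 2, 3, 4] / [5]
  Insert 5 (step 6): P = [2, 4, 5, 7] / [6] / [9];  Q = [1, 2, 3, 4] / [5] / [6]
  Insert 3 (step 7): P = [2, 3, 5, 7] / [4] / [6] / [9];  Q = [1, 2, 3, 4] / [5] / [6] / [7]
  Insert 1 (step 8): P = [1, 3, 5, 7] / [2] / [4] / [6] / [9];  Q = [1, 2, 3, 4] / [5] / [6] / [7] / [8]
  Insert 8 (step 9): P = [1, 3, 5, 7, 8] / [2] / [4] / [6] / [9];  Q = [1, 2, 3, 4, 9] / [5] / [6] / [7] / [8]
Final shape: (5, 1, 1, 1, 1).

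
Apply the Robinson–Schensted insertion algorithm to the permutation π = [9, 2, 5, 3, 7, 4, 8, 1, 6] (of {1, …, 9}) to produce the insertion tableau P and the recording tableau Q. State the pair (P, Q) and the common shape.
P = [1, 3, 4, 6] / [2, 7, 8] / [5] / [9];  Q = [1, 3, 5, 7] / [2, 6, 9] / [4] / [8];  common shape = (4, 3, 1, 1)

Row-insert the values π_1, π_2, … into P one at a time, bumping the leftmost entry strictly greater than the inserted value down to the next row. The recording tableau Q records, in position (i, j), the step at which that cell was added to P.
  Insert 9 (step 1): P = [9];  Q = [1]
  Insert 2 (step 2): P = [2] / [9];  Q = [1] / [2]
  Insert 5 (step 3): P = [2, 5] / [9];  Q = [1, 3] / [2]
  Insert 3 (step 4): P = [2, 3] / [5] / [9];  Q = [1, 3] / [2] / [4]
  Insert 7 (step 5): P = [2, 3, 7] / [5] / [9];  Q = [1, 3, 5] / [2] / [4]
  Insert 4 (step 6): P = [2, 3, 4] / [5, 7] / [9];  Q = [1, 3, 5] / [2, 6] / [4]
  Insert 8 (step 7): P = [2, 3, 4, 8] / [5, 7] / [9];  Q = [1, 3, 5, 7] / [2, 6] / [4]
  Insert 1 (step 8): P = [1, 3, 4, 8] / [2, 7] / [5] / [9];  Q = [1, 3, 5, 7] / [2, 6] / [4] / [8]
  Insert 6 (step 9): P = [1, 3, 4, 6] / [2, 7, 8] / [5] / [9];  Q = [1, 3, 5, 7] / [2, 6, 9] / [4] / [8]
Final shape: (4, 3, 1, 1).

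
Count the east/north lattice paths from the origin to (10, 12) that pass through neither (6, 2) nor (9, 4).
Number of paths = 614703

Inclusion–exclusion. Total paths: C(22, 10) = 646646. Through P₁: C(8, 6)·C(14, 4) = 28028. Through P₂: C(13, 9)·C(9, 1) = 6435. Since P₁ is strictly southwest of P₂, a monotone path through both must visit P₁ then P₂; paths through both = C(8, 6)·C(5, 3)·C(9, 1) = 2520. Avoid both = 646646 − 28028 − 6435 + 2520 = 614703.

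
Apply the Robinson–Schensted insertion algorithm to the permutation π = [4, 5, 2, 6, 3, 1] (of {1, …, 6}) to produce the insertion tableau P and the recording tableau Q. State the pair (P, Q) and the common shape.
P = [1, 3, 6] / [2, 5] / [4];  Q = [1, 2, 4] / [3, 5] / [6];  common shape = (3, 2, 1)

Row-insert the values π_1, π_2, … into P one at a time, bumping the leftmost entry strictly greater than the inserted value down to the next row. The recording tableau Q records, in position (i, j), the step at which that cell was added to P.
  Insert 4 (step 1): P = [4];  Q = [1]
  Insert 5 (step 2): P = [4, 5];  Q = [1, 2]
  Insert 2 (step 3): P = [2, 5] / [4];  Q = [1, 2] / [3]
  Insert 6 (step 4): P = [2, 5, 6] / [4];  Q = [1, 2, 4] / [3]
  Insert 3 (step 5): P = [2, 3, 6] / [4, 5];  Q = [1, 2, 4] / [3, 5]
  Insert 1 (step 6): P = [1, 3, 6] / [2, 5] / [4];  Q = [1, 2, 4] / [3, 5] / [6]
Final shape: (3, 2, 1).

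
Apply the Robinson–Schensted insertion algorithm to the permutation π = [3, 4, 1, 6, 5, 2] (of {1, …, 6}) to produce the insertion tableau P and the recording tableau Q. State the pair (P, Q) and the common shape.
P = [1, 2, 5] / [3, 4] / [6];  Q = [1, 2, 4] / [3, 5] / [6];  common shape = (3, 2, 1)

Row-insert the values π_1, π_2, … into P one at a time, bumping the leftmost entry strictly greater than the inserted value down to the next row. The recording tableau Q records, in position (i, j), the step at which that cell was added to P.
  Insert 3 (step 1): P = [3];  Q = [1]
  Insert 4 (step 2): P = [3, 4];  Q = [1, 2]
  Insert 1 (step 3): P = [1, 4] / [3];  Q = [1, 2] / [3]
  Insert 6 (step 4): P = [1, 4, 6] / [3];  Q = [1, 2, 4] / [3]
  Insert 5 (step 5): P = [1, 4, 5] / [3, 6];  Q = [1, 2, 4] / [3, 5]
  Insert 2 (step 6): P = [1, 2, 5] / [3, 4] / [6];  Q = [1, 2, 4] / [3, 5] / [6]
Final shape: (3, 2, 1).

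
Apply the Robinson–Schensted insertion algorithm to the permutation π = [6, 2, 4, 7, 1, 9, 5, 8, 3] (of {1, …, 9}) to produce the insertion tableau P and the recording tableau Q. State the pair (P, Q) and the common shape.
P = [1, 3, 5, 8] / [2, 4, 9] / [6, 7];  Q = [1, 3, 4, 6] / [2, 7, 8] / [5, 9];  common shape = (4, 3, 2)

Row-insert the values π_1, π_2, … into P one at a time, bumping the leftmost entry strictly greater than the inserted value down to the next row. The recording tableau Q records, in position (i, j), the step at which that cell was added to P.
  Insert 6 (step 1): P = [6];  Q = [1]
  Insert 2 (step 2): P = [2] / [6];  Q = [1] / [2]
  Insert 4 (step 3): P = [2, 4] / [6];  Q = [1, 3] / [2]
  Insert 7 (step 4): P = [2, 4, 7] / [6];  Q = [1, 3, 4] / [2]
  Insert 1 (step 5): P = [1, 4, 7] / [2] / [6];  Q = [1, 3, 4] / [2] / [5]
  Insert 9 (step 6): P = [1, 4, 7, 9] / [2] / [6];  Q = [1, 3, 4, 6] / [2] / [5]
  Insert 5 (step 7): P = [1, 4, 5, 9] / [2, 7] / [6];  Q = [1, 3, 4, 6] / [2, 7] / [5]
  Insert 8 (step 8): P = [1, 4, 5, 8] / [2, 7, 9] / [6];  Q = [1, 3, 4, 6] / [2, 7, 8] / [5]
  Insert 3 (step 9): P = [1, 3, 5, 8] / [2, 4, 9] / [6, 7];  Q = [1, 3, 4, 6] / [2, 7, 8] / [5, 9]
Final shape: (4, 3, 2).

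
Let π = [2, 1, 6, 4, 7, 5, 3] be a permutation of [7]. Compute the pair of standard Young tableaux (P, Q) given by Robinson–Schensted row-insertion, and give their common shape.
P = [1, 3, 5] / [2, 4, 7] / [6];  Q = [1, 3, 5] / [2, 4, 6] / [7];  common shape = (3, 3, 1)

Row-insert the values π_1, π_2, … into P one at a time, bumping the leftmost entry strictly greater than the inserted value down to the next row. The recording tableau Q records, in position (i, j), the step at which that cell was added to P.
  Insert 2 (step 1): P = [2];  Q = [1]
  Insert 1 (step 2): P = [1] / [2];  Q = [1] / [2]
  Insert 6 (step 3): P = [1, 6] / [2];  Q = [1, 3] / [2]
  Insert 4 (step 4): P = [1, 4] / [2, 6];  Q = [1, 3] / [2, 4]
  Insert 7 (step 5): P = [1, 4, 7] / [2, 6];  Q = [1, 3, 5] / [2, 4]
  Insert 5 (step 6): P = [1, 4, 5] / [2, 6, 7];  Q = [1, 3, 5] / [2, 4, 6]
  Insert 3 (step 7): P = [1, 3, 5] / [2, 4, 7] / [6];  Q = [1, 3, 5] / [2, 4, 6] / [7]
Final shape: (3, 3, 1).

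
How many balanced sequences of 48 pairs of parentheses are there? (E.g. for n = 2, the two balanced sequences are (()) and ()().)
C_48 = 131327898242169365477991900

These balanced parentheses are counted by the Catalan number C_n = (1/(n + 1)) · C(2n, n). For n = 48: C_48 = (1/49) · C(96, 48) = 6435067013866298908421603100/49 = 131327898242169365477991900.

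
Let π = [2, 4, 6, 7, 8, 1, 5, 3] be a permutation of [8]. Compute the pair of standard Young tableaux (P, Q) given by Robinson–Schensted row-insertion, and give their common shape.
P = [1, 3, 5, 7, 8] / [2, 4] / [6];  Q = [1, 2, 3, 4, 5] / [6, 7] / [8];  common shape = (5, 2, 1)

Row-insert the values π_1, π_2, … into P one at a time, bumping the leftmost entry strictly greater than the inserted value down to the next row. The recording tableau Q records, in position (i, j), the step at which that cell was added to P.
  Insert 2 (step 1): P = [2];  Q = [1]
  Insert 4 (step 2): P = [2, 4];  Q = [1, 2]
  Insert 6 (step 3): P = [2, 4, 6];  Q = [1, 2, 3]
  Insert 7 (step 4): P = [2, 4, 6, 7];  Q = [1, 2, 3, 4]
  Insert 8 (step 5): P = [2, 4, 6, 7, 8];  Q = [1, 2, 3, 4, 5]
  Insert 1 (step 6): P = [1, 4, 6, 7, 8] / [2];  Q = [1, 2, 3, 4, 5] / [6]
  Insert 5 (step 7): P = [1, 4, 5, 7, 8] / [2, 6];  Q = [1, 2, 3, 4, 5] / [6, 7]
  Insert 3 (step 8): P = [1, 3, 5, 7, 8] / [2, 4] / [6];  Q = [1, 2, 3, 4, 5] / [6, 7] / [8]
Final shape: (5, 2, 1).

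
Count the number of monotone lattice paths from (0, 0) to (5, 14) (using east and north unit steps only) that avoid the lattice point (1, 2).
Number of paths = 6168

Total paths from (0, 0) to (5, 14): C(19, 5) = 11628. Paths through (1, 2): (paths (0, 0) → (1, 2)) × (paths (1, 2) → (5, 14)) = C(3, 1) · C(16, 4) = 3 · 1820 = 5460. Avoidance count = 11628 − 5460 = 6168.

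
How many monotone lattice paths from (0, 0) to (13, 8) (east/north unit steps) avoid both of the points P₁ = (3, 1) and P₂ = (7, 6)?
Number of paths = 91762

Inclusion–exclusion. Total paths: C(21, 13) = 203490. Through P₁: C(4, 3)·C(17, 10) = 77792. Through P₂: C(13, 7)·C(8, 6) = 48048. Since P₁ is strictly southwest of P₂, a monotone path through both must visit P₁ then P₂; paths through both = C(4, 3)·C(9, 4)·C(8, 6) = 14112. Avoid both = 203490 − 77792 − 48048 + 14112 = 91762.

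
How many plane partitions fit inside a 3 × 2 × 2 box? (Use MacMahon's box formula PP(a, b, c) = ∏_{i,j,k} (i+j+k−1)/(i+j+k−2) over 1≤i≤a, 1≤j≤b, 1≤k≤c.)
PP(3, 2, 2) = 50

Evaluate the triple product over i = 1..3, j = 1..2, k = 1..2. The factors are (2/1) · (3/2) · (3/2) · (4/3) · (3/2) · (4/3) · (4/3) · (5/4) · … (12 factors total). The numerators and denominators telescope so the product is an integer; carrying out the multiplication exactly gives PP(3, 2, 2) = 50.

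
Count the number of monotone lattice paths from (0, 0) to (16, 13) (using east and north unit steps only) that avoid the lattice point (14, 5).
Number of paths = 67340655

Total paths from (0, 0) to (16, 13): C(29, 16) = 67863915. Paths through (14, 5): (paths (0, 0) → (14, 5)) × (paths (14, 5) → (16, 13)) = C(19, 14) · C(10, 2) = 11628 · 45 = 523260. Avoidance count = 67863915 − 523260 = 67340655.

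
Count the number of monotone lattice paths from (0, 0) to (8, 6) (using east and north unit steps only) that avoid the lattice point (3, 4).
Number of paths = 2268

Total paths from (0, 0) to (8, 6): C(14, 8) = 3003. Paths through (3, 4): (paths (0, 0) → (3, 4)) × (paths (3, 4) → (8, 6)) = C(7, 3) · C(7, 5) = 35 · 21 = 735. Avoidance count = 3003 − 735 = 2268.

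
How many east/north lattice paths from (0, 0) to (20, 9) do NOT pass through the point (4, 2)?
Number of paths = 6337650

Total paths from (0, 0) to (20, 9): C(29, 20) = 10015005. Paths through (4, 2): (paths (0, 0) → (4, 2)) × (paths (4, 2) → (20, 9)) = C(6, 4) · C(23, 16) = 15 · 245157 = 3677355. Avoidance count = 10015005 − 3677355 = 6337650.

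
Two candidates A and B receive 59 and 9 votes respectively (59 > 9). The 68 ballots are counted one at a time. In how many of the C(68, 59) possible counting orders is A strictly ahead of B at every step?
Strict-lead orderings = 36235342000

Total orderings of the 68 votes with 59 for A: C(68, 59) = 49280065120. By the Bertrand ballot formula (Cycle Lemma / reflection principle), the number of orderings in which A is strictly ahead of B throughout is (p − q)/(p + q) · C(p + q, p) = (59 − 9)/(59 + 9) · 49280065120 = 36235342000.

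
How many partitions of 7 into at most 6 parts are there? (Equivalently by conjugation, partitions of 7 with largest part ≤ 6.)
p(7, parts ≤ 6) = 14

Partitions of 7 with all parts ≤ 6: 6+1, 5+2, 5+1+1, 4+3, 4+2+1, 4+1+1+1, 3+3+1, 3+2+2, 3+2+1+1, 3+1+1+1+1, 2+2+2+1, 2+2+1+1+1, 2+1+1+1+1+1, 1+1+1+1+1+1+1. Count = 14.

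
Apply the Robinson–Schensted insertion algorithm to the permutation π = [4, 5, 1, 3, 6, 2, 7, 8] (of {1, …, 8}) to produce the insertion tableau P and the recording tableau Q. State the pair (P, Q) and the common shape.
P = [1, 2, 6, 7, 8] / [3, 5] / [4];  Q = [1, 2, 5, 7, 8] / [3, 4] / [6];  common shape = (5, 2, 1)

Row-insert the values π_1, π_2, … into P one at a time, bumping the leftmost entry strictly greater than the inserted value down to the next row. The recording tableau Q records, in position (i, j), the step at which that cell was added to P.
  Insert 4 (step 1): P = [4];  Q = [1]
  Insert 5 (step 2): P = [4, 5];  Q = [1, 2]
  Insert 1 (step 3): P = [1, 5] / [4];  Q = [1, 2] / [3]
  Insert 3 (step 4): P = [1, 3] / [4, 5];  Q = [1, 2] / [3, 4]
  Insert 6 (step 5): P = [1, 3, 6] / [4, 5];  Q = [1, 2, 5] / [3, 4]
  Insert 2 (step 6): P = [1, 2, 6] / [3, 5] / [4];  Q = [1, 2, 5] / [3, 4] / [6]
  Insert 7 (step 7): P = [1, 2, 6, 7] / [3, 5] / [4];  Q = [1, 2, 5, 7] / [3, 4] / [6]
  Insert 8 (step 8): P = [1, 2, 6, 7, 8] / [3, 5] / [4];  Q = [1, 2, 5, 7, 8] / [3, 4] / [6]
Final shape: (5, 2, 1).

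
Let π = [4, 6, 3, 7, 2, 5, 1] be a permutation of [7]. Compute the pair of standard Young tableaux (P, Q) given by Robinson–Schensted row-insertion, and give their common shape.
P = [1, 5, 7] / [2, 6] / [3] / [4];  Q = [1, 2, 4] / [3, 6] / [5] / [7];  common shape = (3, 2, 1, 1)

Row-insert the values π_1, π_2, … into P one at a time, bumping the leftmost entry strictly greater than the inserted value down to the next row. The recording tableau Q records, in position (i, j), the step at which that cell was added to P.
  Insert 4 (step 1): P = [4];  Q = [1]
  Insert 6 (step 2): P = [4, 6];  Q = [1, 2]
  Insert 3 (step 3): P = [3, 6] / [4];  Q = [1, 2] / [3]
  Insert 7 (step 4): P = [3, 6, 7] / [4];  Q = [1, 2, 4] / [3]
  Insert 2 (step 5): P = [2, 6, 7] / [3] / [4];  Q = [1, 2, 4] / [3] / [5]
  Insert 5 (step 6): P = [2, 5, 7] / [3, 6] / [4];  Q = [1, 2, 4] / [3, 6] / [5]
  Insert 1 (step 7): P = [1, 5, 7] / [2, 6] / [3] / [4];  Q = [1, 2, 4] / [3, 6] / [5] / [7]
Final shape: (3, 2, 1, 1).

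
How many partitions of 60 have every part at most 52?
p(60, parts ≤ 52) = 966422

Use the recurrence p(n, m) = p(n, m−1) + p(n−m, m): either the largest part is < m (count p(n, m−1)) or the largest part is exactly m (remove one copy of m, count p(n−m, m)). With p(0, ·) = 1 this gives p(60, parts ≤ 52) = 966422. (By conjugating Young diagrams, this also counts partitions of 60 into at most 52 parts.)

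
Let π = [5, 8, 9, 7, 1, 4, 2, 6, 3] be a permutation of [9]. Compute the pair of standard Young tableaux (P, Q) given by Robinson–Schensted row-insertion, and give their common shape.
P = [1, 2, 3] / [4, 6, 9] / [5, 7] / [8];  Q = [1, 2, 3] / [4, 6, 8] / [5, 9] / [7];  common shape = (3, 3, 2, 1)

Row-insert the values π_1, π_2, … into P one at a time, bumping the leftmost entry strictly greater than the inserted value down to the next row. The recording tableau Q records, in position (i, j), the step at which that cell was added to P.
  Insert 5 (step 1): P = [5];  Q = [1]
  Insert 8 (step 2): P = [5, 8];  Q = [1, 2]
  Insert 9 (step 3): P = [5, 8, 9];  Q = [1, 2, 3]
  Insert 7 (step 4): P = [5, 7, 9] / [8];  Q = [1, 2, 3] / [4]
  Insert 1 (step 5): P = [1, 7, 9] / [5] / [8];  Q = [1, 2, 3] / [4] / [5]
  Insert 4 (step 6): P = [1, 4, 9] / [5, 7] / [8];  Q = [1, 2, 3] / [4, 6] / [5]
  Insert 2 (step 7): P = [1, 2, 9] / [4, 7] / [5] / [8];  Q = [1, 2, 3] / [4, 6] / [5] / [7]
  Insert 6 (step 8): P = [1, 2, 6] / [4, 7, 9] / [5] / [8];  Q = [1, 2, 3] / [4, 6, 8] / [5] / [7]
  Insert 3 (step 9): P = [1, 2, 3] / [4, 6, 9] / [5, 7] / [8];  Q = [1, 2, 3] / [4, 6, 8] / [5, 9] / [7]
Final shape: (3, 3, 2, 1).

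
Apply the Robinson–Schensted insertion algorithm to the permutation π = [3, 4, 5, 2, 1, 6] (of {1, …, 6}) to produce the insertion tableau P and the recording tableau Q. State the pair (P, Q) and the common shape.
P = [1, 4, 5, 6] / [2] / [3];  Q = [1, 2, 3, 6] / [4] / [5];  common shape = (4, 1, 1)

Row-insert the values π_1, π_2, … into P one at a time, bumping the leftmost entry strictly greater than the inserted value down to the next row. The recording tableau Q records, in position (i, j), the step at which that cell was added to P.
  Insert 3 (step 1): P = [3];  Q = [1]
  Insert 4 (step 2): P = [3, 4];  Q = [1, 2]
  Insert 5 (step 3): P = [3, 4, 5];  Q = [1, 2, 3]
  Insert 2 (step 4): P = [2, 4, 5] / [3];  Q = [1, 2, 3] / [4]
  Insert 1 (step 5): P = [1, 4, 5] / [2] / [3];  Q = [1, 2, 3] / [4] / [5]
  Insert 6 (step 6): P = [1, 4, 5, 6] / [2] / [3];  Q = [1, 2, 3, 6] / [4] / [5]
Final shape: (4, 1, 1).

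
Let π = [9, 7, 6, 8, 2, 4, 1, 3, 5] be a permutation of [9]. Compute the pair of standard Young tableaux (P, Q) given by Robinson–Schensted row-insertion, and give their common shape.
P = [1, 3, 5] / [2, 4] / [6, 8] / [7] / [9];  Q = [1, 4, 9] / [2, 6] / [3, 8] / [5] / [7];  common shape = (3, 2, 2, 1, 1)

Row-insert the values π_1, π_2, … into P one at a time, bumping the leftmost entry strictly greater than the inserted value down to the next row. The recording tableau Q records, in position (i, j), the step at which that cell was added to P.
  Insert 9 (step 1): P = [9];  Q = [1]
  Insert 7 (step 2): P = [7] / [9];  Q = [1] / [2]
  Insert 6 (step 3): P = [6] / [7] / [9];  Q = [1] / [2] / [3]
  Insert 8 (step 4): P = [6, 8] / [7] / [9];  Q = [1, 4] / [2] / [3]
  Insert 2 (step 5): P = [2, 8] / [6] / [7] / [9];  Q = [1, 4] / [2] / [3] / [5]
  Insert 4 (step 6): P = [2, 4] / [6, 8] / [7] / [9];  Q = [1, 4] / [2, 6] / [3] / [5]
  Insert 1 (step 7): P = [1, 4] / [2, 8] / [6] / [7] / [9];  Q = [1, 4] / [2, 6] / [3] / [5] / [7]
  Insert 3 (step 8): P = [1, 3] / [2, 4] / [6, 8] / [7] / [9];  Q = [1, 4] / [2, 6] / [3, 8] / [5] / [7]
  Insert 5 (step 9): P = [1, 3, 5] / [2, 4] / [6, 8] / [7] / [9];  Q = [1, 4, 9] / [2, 6] / [3, 8] / [5] / [7]
Final shape: (3, 2, 2, 1, 1).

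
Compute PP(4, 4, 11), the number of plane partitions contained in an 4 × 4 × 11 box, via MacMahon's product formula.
PP(4, 4, 11) = 6892441920

Evaluate the triple product over i = 1..4, j = 1..4, k = 1..11. The factors are (2/1) · (3/2) · (4/3) · (5/4) · (6/5) · (7/6) · (8/7) · (9/8) · … (176 factors total). The numerators and denominators telescope so the product is an integer; carrying out the multiplication exactly gives PP(4, 4, 11) = 6892441920.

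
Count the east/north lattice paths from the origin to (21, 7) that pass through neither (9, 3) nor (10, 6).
Number of paths = 698104

Inclusion–exclusion. Total paths: C(28, 21) = 1184040. Through P₁: C(12, 9)·C(16, 12) = 400400. Through P₂: C(16, 10)·C(12, 11) = 96096. Since P₁ is strictly southwest of P₂, a monotone path through both must visit P₁ then P₂; paths through both = C(12, 9)·C(4, 1)·C(12, 11) = 10560. Avoid both = 1184040 − 400400 − 96096 + 10560 = 698104.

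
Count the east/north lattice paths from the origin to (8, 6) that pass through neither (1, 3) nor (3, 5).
Number of paths = 2331

Inclusion–exclusion. Total paths: C(14, 8) = 3003. Through P₁: C(4, 1)·C(10, 7) = 480. Through P₂: C(8, 3)·C(6, 5) = 336. Since P₁ is strictly southwest of P₂, a monotone path through both must visit P₁ then P₂; paths through both = C(4, 1)·C(4, 2)·C(6, 5) = 144. Avoid both = 3003 − 480 − 336 + 144 = 2331.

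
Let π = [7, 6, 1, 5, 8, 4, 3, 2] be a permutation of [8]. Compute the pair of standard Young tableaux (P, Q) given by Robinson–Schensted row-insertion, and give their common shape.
P = [1, 2, 8] / [3] / [4] / [5] / [6] / [7];  Q = [1, 4, 5] / [2] / [3] / [6] / [7] / [8];  common shape = (3, 1, 1, 1, 1, 1)

Row-insert the values π_1, π_2, … into P one at a time, bumping the leftmost entry strictly greater than the inserted value down to the next row. The recording tableau Q records, in position (i, j), the step at which that cell was added to P.
  Insert 7 (step 1): P = [7];  Q = [1]
  Insert 6 (step 2): P = [6] / [7];  Q = [1] / [2]
  Insert 1 (step 3): P = [1] / [6] / [7];  Q = [1] / [2] / [3]
  Insert 5 (step 4): P = [1, 5] / [6] / [7];  Q = [1, 4] / [2] / [3]
  Insert 8 (step 5): P = [1, 5, 8] / [6] / [7];  Q = [1, 4, 5] / [2] / [3]
  Insert 4 (step 6): P = [1, 4, 8] / [5] / [6] / [7];  Q = [1, 4, 5] / [2] / [3] / [6]
  Insert 3 (step 7): P = [1, 3, 8] / [4] / [5] / [6] / [7];  Q = [1, 4, 5] / [2] / [3] / [6] / [7]
  Insert 2 (step 8): P = [1, 2, 8] / [3] / [4] / [5] / [6] / [7];  Q = [1, 4, 5] / [2] / [3] / [6] / [7] / [8]
Final shape: (3, 1, 1, 1, 1, 1).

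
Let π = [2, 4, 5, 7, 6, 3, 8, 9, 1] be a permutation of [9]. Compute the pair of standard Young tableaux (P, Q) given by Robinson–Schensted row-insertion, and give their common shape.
P = [1, 3, 5, 6, 8, 9] / [2] / [4] / [7];  Q = [1, 2, 3, 4, 7, 8] / [5] / [6] / [9];  common shape = (6, 1, 1, 1)

Row-insert the values π_1, π_2, … into P one at a time, bumping the leftmost entry strictly greater than the inserted value down to the next row. The recording tableau Q records, in position (i, j), the step at which that cell was added to P.
  Insert 2 (step 1): P = [2];  Q = [1]
  Insert 4 (step 2): P = [2, 4];  Q = [1, 2]
  Insert 5 (step 3): P = [2, 4, 5];  Q = [1, 2, 3]
  Insert 7 (step 4): P = [2, 4, 5, 7];  Q = [1, 2, 3, 4]
  Insert 6 (step 5): P = [2, 4, 5, 6] / [7];  Q = [1, 2, 3, 4] / [5]
  Insert 3 (step 6): P = [2, 3, 5, 6] / [4] / [7];  Q = [1, 2, 3, 4] / [5] / [6]
  Insert 8 (step 7): P = [2, 3, 5, 6, 8] / [4] / [7];  Q = [1, 2, 3, 4, 7] / [5] / [6]
  Insert 9 (step 8): P = [2, 3, 5, 6, 8, 9] / [4] / [7];  Q = [1, 2, 3, 4, 7, 8] / [5] / [6]
  Insert 1 (step 9): P = [1, 3, 5, 6, 8, 9] / [2] / [4] / [7];  Q = [1, 2, 3, 4, 7, 8] / [5] / [6] / [9]
Final shape: (6, 1, 1, 1).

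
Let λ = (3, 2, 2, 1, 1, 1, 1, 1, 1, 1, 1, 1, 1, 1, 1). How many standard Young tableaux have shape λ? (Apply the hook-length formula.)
# SYT of shape (3, 2, 2, 1, 1, 1, 1, 1, 1, 1, 1, 1, 1, 1, 1) = 8892

Hook-length formula: f^λ = n! / Π hook(c), product over all cells c of the Young diagram. For λ = (3, 2, 2, 1, 1, 1, 1, 1, 1, 1, 1, 1, 1, 1, 1), n = 19 boxes. Hook lengths by row (left-to-right, top-to-bottom): [17, 4, 1]; [15, 2]; [14, 1]; [12]; [11]; [10]; [9]; [8]; [7]; [6]; [5]; [4]; [3]; [2]; [1]. Product of hooks = 13680285696000. So f^λ = 19! / 13680285696000 = 121645100408832000 / 13680285696000 = 8892.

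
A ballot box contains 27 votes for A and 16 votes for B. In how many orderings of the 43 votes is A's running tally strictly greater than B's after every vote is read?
Strict-lead orderings = 67837293986

Total orderings of the 43 votes with 27 for A: C(43, 27) = 265182149218. By the Bertrand ballot formula (Cycle Lemma / reflection principle), the number of orderings in which A is strictly ahead of B throughout is (p − q)/(p + q) · C(p + q, p) = (27 − 16)/(27 + 16) · 265182149218 = 67837293986.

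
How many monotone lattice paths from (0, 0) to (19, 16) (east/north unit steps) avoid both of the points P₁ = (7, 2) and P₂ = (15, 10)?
Number of paths = 3123109350

Inclusion–exclusion. Total paths: C(35, 19) = 4059928950. Through P₁: C(9, 7)·C(26, 12) = 347677200. Through P₂: C(25, 15)·C(10, 4) = 686439600. Since P₁ is strictly southwest of P₂, a monotone path through both must visit P₁ then P₂; paths through both = C(9, 7)·C(16, 8)·C(10, 4) = 97297200. Avoid both = 4059928950 − 347677200 − 686439600 + 97297200 = 3123109350.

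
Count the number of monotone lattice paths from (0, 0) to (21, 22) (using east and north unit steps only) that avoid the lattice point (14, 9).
Number of paths = 988700913060

Total paths from (0, 0) to (21, 22): C(43, 21) = 1052049481860. Paths through (14, 9): (paths (0, 0) → (14, 9)) × (paths (14, 9) → (21, 22)) = C(23, 14) · C(20, 7) = 817190 · 77520 = 63348568800. Avoidance count = 1052049481860 − 63348568800 = 988700913060.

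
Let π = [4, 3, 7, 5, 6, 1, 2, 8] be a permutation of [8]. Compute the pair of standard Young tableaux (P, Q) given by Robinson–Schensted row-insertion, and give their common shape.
P = [1, 2, 6, 8] / [3, 5] / [4, 7];  Q = [1, 3, 5, 8] / [2, 4] / [6, 7];  common shape = (4, 2, 2)

Row-insert the values π_1, π_2, … into P one at a time, bumping the leftmost entry strictly greater than the inserted value down to the next row. The recording tableau Q records, in position (i, j), the step at which that cell was added to P.
  Insert 4 (step 1): P = [4];  Q = [1]
  Insert 3 (step 2): P = [3] / [4];  Q = [1] / [2]
  Insert 7 (step 3): P = [3, 7] / [4];  Q = [1, 3] / [2]
  Insert 5 (step 4): P = [3, 5] / [4, 7];  Q = [1, 3] / [2, 4]
  Insert 6 (step 5): P = [3, 5, 6] / [4, 7];  Q = [1, 3, 5] / [2, 4]
  Insert 1 (step 6): P = [1, 5, 6] / [3, 7] / [4];  Q = [1, 3, 5] / [2, 4] / [6]
  Insert 2 (step 7): P = [1, 2, 6] / [3, 5] / [4, 7];  Q = [1, 3, 5] / [2, 4] / [6, 7]
  Insert 8 (step 8): P = [1, 2, 6, 8] / [3, 5] / [4, 7];  Q = [1, 3, 5, 8] / [2, 4] / [6, 7]
Final shape: (4, 2, 2).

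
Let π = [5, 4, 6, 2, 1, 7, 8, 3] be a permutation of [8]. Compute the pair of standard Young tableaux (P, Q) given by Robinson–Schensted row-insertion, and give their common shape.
P = [1, 3, 7, 8] / [2, 6] / [4] / [5];  Q = [1, 3, 6, 7] / [2, 8] / [4] / [5];  common shape = (4, 2, 1, 1)

Row-insert the values π_1, π_2, … into P one at a time, bumping the leftmost entry strictly greater than the inserted value down to the next row. The recording tableau Q records, in position (i, j), the step at which that cell was added to P.
  Insert 5 (step 1): P = [5];  Q = [1]
  Insert 4 (step 2): P = [4] / [5];  Q = [1] / [2]
  Insert 6 (step 3): P = [4, 6] / [5];  Q = [1, 3] / [2]
  Insert 2 (step 4): P = [2, 6] / [4] / [5];  Q = [1, 3] / [2] / [4]
  Insert 1 (step 5): P = [1, 6] / [2] / [4] / [5];  Q = [1, 3] / [2] / [4] / [5]
  Insert 7 (step 6): P = [1, 6, 7] / [2] / [4] / [5];  Q = [1, 3, 6] / [2] / [4] / [5]
  Insert 8 (step 7): P = [1, 6, 7, 8] / [2] / [4] / [5];  Q = [1, 3, 6, 7] / [2] / [4] / [5]
  Insert 3 (step 8): P = [1, 3, 7, 8] / [2, 6] / [4] / [5];  Q = [1, 3, 6, 7] / [2, 8] / [4] / [5]
Final shape: (4, 2, 1, 1).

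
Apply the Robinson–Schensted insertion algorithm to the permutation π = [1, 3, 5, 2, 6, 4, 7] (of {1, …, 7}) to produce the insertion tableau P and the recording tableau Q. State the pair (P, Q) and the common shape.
P = [1, 2, 4, 6, 7] / [3, 5];  Q = [1, 2, 3, 5, 7] / [4, 6];  common shape = (5, 2)

Row-insert the values π_1, π_2, … into P one at a time, bumping the leftmost entry strictly greater than the inserted value down to the next row. The recording tableau Q records, in position (i, j), the step at which that cell was added to P.
  Insert 1 (step 1): P = [1];  Q = [1]
  Insert 3 (step 2): P = [1, 3];  Q = [1, 2]
  Insert 5 (step 3): P = [1, 3, 5];  Q = [1, 2, 3]
  Insert 2 (step 4): P = [1, 2, 5] / [3];  Q = [1, 2, 3] / [4]
  Insert 6 (step 5): P = [1, 2, 5, 6] / [3];  Q = [1, 2, 3, 5] / [4]
  Insert 4 (step 6): P = [1, 2, 4, 6] / [3, 5];  Q = [1, 2, 3, 5] / [4, 6]
  Insert 7 (step 7): P = [1, 2, 4, 6, 7] / [3, 5];  Q = [1, 2, 3, 5, 7] / [4, 6]
Final shape: (5, 2).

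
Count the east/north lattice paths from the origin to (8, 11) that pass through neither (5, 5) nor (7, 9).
Number of paths = 31434

Inclusion–exclusion. Total paths: C(19, 8) = 75582. Through P₁: C(10, 5)·C(9, 3) = 21168. Through P₂: C(16, 7)·C(3, 1) = 34320. Since P₁ is strictly southwest of P₂, a monotone path through both must visit P₁ then P₂; paths through both = C(10, 5)·C(6, 2)·C(3, 1) = 11340. Avoid both = 75582 − 21168 − 34320 + 11340 = 31434.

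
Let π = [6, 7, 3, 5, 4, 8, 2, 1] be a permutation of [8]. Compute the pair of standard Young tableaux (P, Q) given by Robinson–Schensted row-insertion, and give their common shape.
P = [1, 4, 8] / [2, 7] / [3] / [5] / [6];  Q = [1, 2, 6] / [3, 4] / [5] / [7] / [8];  common shape = (3, 2, 1, 1, 1)

Row-insert the values π_1, π_2, … into P one at a time, bumping the leftmost entry strictly greater than the inserted value down to the next row. The recording tableau Q records, in position (i, j), the step at which that cell was added to P.
  Insert 6 (step 1): P = [6];  Q = [1]
  Insert 7 (step 2): P = [6, 7];  Q = [1, 2]
  Insert 3 (step 3): P = [3, 7] / [6];  Q = [1, 2] / [3]
  Insert 5 (step 4): P = [3, 5] / [6, 7];  Q = [1, 2] / [3, 4]
  Insert 4 (step 5): P = [3, 4] / [5, 7] / [6];  Q = [1, 2] / [3, 4] / [5]
  Insert 8 (step 6): P = [3, 4, 8] / [5, 7] / [6];  Q = [1, 2, 6] / [3, 4] / [5]
  Insert 2 (step 7): P = [2, 4, 8] / [3, 7] / [5] / [6];  Q = [1, 2, 6] / [3, 4] / [5] / [7]
  Insert 1 (step 8): P = [1, 4, 8] / [2, 7] / [3] / [5] / [6];  Q = [1, 2, 6] / [3, 4] / [5] / [7] / [8]
Final shape: (3, 2, 1, 1, 1).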